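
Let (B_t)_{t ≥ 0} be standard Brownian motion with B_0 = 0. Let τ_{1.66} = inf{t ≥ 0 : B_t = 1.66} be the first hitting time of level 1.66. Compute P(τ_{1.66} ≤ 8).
P(τ_{1.66} ≤ 8) = 2(1 − Φ(1.66/√8)) = 2(1 − Φ(0.5869)) ≈ 0.5573

By the reflection principle for standard BM, P(τ_b ≤ t) = 2 · P(B_t ≥ b). Since B_t ~ N(0, t), P(B_t ≥ 1.66) = 1 − Φ(1.66/√t) = 1 − Φ(1.66/√8) = 1 − Φ(0.5869) ≈ 0.27864. Doubling: P(τ_{1.66} ≤ 8) ≈ 2 · 0.27864 = 0.55728 ≈ 0.5573.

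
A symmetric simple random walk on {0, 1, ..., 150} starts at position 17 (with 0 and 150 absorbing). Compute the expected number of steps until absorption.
E[τ | X_0 = 17] = 2261

Let v_k = E[τ | X_0 = k]. Boundary: v_0 = v_150 = 0. Recurrence: v_k = 1 + (v_{k-1} + v_{k+1})/2 for 1 ≤ k ≤ 149. The particular solution to v_k − (v_{k-1} + v_{k+1})/2 = 1 is v_k = −k^2. Adding homogeneous solution A + B k and matching boundaries gives v_k = k (150 − k). Substituting k = 17: v_17 = 17 · 133 = 2261.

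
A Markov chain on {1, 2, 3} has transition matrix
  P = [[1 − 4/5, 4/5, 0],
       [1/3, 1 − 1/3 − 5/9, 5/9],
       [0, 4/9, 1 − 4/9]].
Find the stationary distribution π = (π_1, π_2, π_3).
π = (5/32, 3/8, 15/32)

This is a birth-death chain on three states, which satisfies detailed balance: π_1 · P_{12} = π_2 · P_{21} and π_2 · P_{23} = π_3 · P_{32}.
From π_1 · 4/5 = π_2 · 1/3: π_2/π_1 = (4/5)/(1/3) = 12/5.
From π_2 · 5/9 = π_3 · 4/9: π_3/π_2 = (5/9)/(4/9) = 5/4.
Take π_1 proportional to 1; then unnormalized π = (1, 12/5, 3). Normalize by dividing by the sum 32/5:
  π = (5/32, 3/8, 15/32).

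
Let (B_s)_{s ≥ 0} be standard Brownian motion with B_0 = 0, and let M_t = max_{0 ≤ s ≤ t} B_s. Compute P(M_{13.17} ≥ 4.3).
P(M_{13.17} ≥ 4.3) = 2·P(B_{13.17} ≥ 4.3) = 2(1 − Φ(4.3/√13.17)) ≈ 0.2361

By the reflection principle for Brownian motion, P(M_t ≥ a) = 2 · P(B_t ≥ a) for a ≥ 0. Since B_t ~ N(0, t), P(B_t ≥ 4.3) = 1 − Φ(4.3/√t) = 1 − Φ(4.3/√13.17) = 1 − Φ(1.1849). So
  P(M_{13.17} ≥ 4.3) = 2(1 − Φ(1.1849)) ≈ 0.2361.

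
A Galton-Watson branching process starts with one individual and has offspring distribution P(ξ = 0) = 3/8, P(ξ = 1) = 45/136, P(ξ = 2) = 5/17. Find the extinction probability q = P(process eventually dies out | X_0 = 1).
q = 1

Mean offspring μ = 0·3/8 + 1·45/136 + 2·5/17 = 125/136 ≤ 1. For μ ≤ 1 with offspring not concentrated at 1, the Galton-Watson process goes extinct almost surely, so q = 1.
(Algebraic check: The pgf is f(s) = 3/8 + 45/136·s + 5/17·s². The extinction probability q is the smallest fixed point of f in [0, 1]. Setting s = f(s):
  5/17·s² + (45/136 − 1)·s + 3/8 = 0
  5/17·s² − (3/8 + 5/17)·s + 3/8 = 0
which factors as (s − 1)·(5/17·s − 3/8) = 0, giving roots s = 1 and s = (3/8)/(5/17) = 51/40. Since 51/40 ≥ 1, the smallest root in [0, 1] is s = 1.)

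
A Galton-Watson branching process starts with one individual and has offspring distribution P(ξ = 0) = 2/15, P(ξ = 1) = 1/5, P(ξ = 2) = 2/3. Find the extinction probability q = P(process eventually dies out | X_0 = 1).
q = 1/5

The pgf is f(s) = 2/15 + 1/5·s + 2/3·s². The extinction probability q is the smallest fixed point of f in [0, 1]. Setting s = f(s):
  2/3·s² + (1/5 − 1)·s + 2/15 = 0
  2/3·s² − (2/15 + 2/3)·s + 2/15 = 0
which factors as (s − 1)·(2/3·s − 2/15) = 0, giving roots s = 1 and s = (2/15)/(2/3) = 1/5.
Mean offspring μ = 1/5 + 2·2/3 = 23/15 > 1 (supercritical), so q < 1. The extinction probability is the smaller root: q = (2/15)/(2/3) = 1/5.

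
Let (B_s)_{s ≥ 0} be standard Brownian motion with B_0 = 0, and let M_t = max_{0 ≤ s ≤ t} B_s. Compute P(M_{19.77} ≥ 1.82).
P(M_{19.77} ≥ 1.82) = 2·P(B_{19.77} ≥ 1.82) = 2(1 − Φ(1.82/√19.77)) ≈ 0.6823

By the reflection principle for Brownian motion, P(M_t ≥ a) = 2 · P(B_t ≥ a) for a ≥ 0. Since B_t ~ N(0, t), P(B_t ≥ 1.82) = 1 − Φ(1.82/√t) = 1 − Φ(1.82/√19.77) = 1 − Φ(0.4093). So
  P(M_{19.77} ≥ 1.82) = 2(1 − Φ(0.4093)) ≈ 0.6823.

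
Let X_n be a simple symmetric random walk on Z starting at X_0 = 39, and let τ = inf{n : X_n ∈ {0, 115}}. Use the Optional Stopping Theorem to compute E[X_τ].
E[X_τ] = 39

X_n is a martingale and τ is a bounded-mean stopping time (indeed τ is finite a.s. with bounded expectation since the walk is in a bounded region). By the OST, E[X_τ] = E[X_0] = 39. Equivalently: E[X_τ] = 115 · P(hit 115 first) + 0 · P(hit 0 first) = 115 · (39/115) = 39.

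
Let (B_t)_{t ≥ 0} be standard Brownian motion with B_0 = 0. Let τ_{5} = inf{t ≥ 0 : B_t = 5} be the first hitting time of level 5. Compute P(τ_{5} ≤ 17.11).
P(τ_{5} ≤ 17.11) = 2(1 − Φ(5/√17.11)) = 2(1 − Φ(1.2088)) ≈ 0.2267

By the reflection principle for standard BM, P(τ_b ≤ t) = 2 · P(B_t ≥ b). Since B_t ~ N(0, t), P(B_t ≥ 5) = 1 − Φ(5/√t) = 1 − Φ(5/√17.11) = 1 − Φ(1.2088) ≈ 0.11337. Doubling: P(τ_{5} ≤ 17.11) ≈ 2 · 0.11337 = 0.22674 ≈ 0.2267.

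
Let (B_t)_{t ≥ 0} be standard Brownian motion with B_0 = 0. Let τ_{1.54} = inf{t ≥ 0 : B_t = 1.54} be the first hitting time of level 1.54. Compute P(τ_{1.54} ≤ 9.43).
P(τ_{1.54} ≤ 9.43) = 2(1 − Φ(1.54/√9.43)) = 2(1 − Φ(0.5015)) ≈ 0.6160

By the reflection principle for standard BM, P(τ_b ≤ t) = 2 · P(B_t ≥ b). Since B_t ~ N(0, t), P(B_t ≥ 1.54) = 1 − Φ(1.54/√t) = 1 − Φ(1.54/√9.43) = 1 − Φ(0.5015) ≈ 0.30801. Doubling: P(τ_{1.54} ≤ 9.43) ≈ 2 · 0.30801 = 0.61602 ≈ 0.6160.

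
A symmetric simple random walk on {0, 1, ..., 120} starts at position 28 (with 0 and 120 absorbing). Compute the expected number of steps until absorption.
E[τ | X_0 = 28] = 2576

Let v_k = E[τ | X_0 = k]. Boundary: v_0 = v_120 = 0. Recurrence: v_k = 1 + (v_{k-1} + v_{k+1})/2 for 1 ≤ k ≤ 119. The particular solution to v_k − (v_{k-1} + v_{k+1})/2 = 1 is v_k = −k^2. Adding homogeneous solution A + B k and matching boundaries gives v_k = k (120 − k). Substituting k = 28: v_28 = 28 · 92 = 2576.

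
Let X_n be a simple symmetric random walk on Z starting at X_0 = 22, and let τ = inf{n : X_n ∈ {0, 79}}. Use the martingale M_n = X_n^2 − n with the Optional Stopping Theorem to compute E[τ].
E[τ] = 1254

M_n = X_n^2 − n is a martingale (since E[X_{n+1}^2 | F_n] = X_n^2 + 1). By OST (τ has finite mean in a bounded region), E[M_τ] = E[M_0] = X_0^2 − 0 = 22^2 = 484. Also E[M_τ] = E[X_τ^2] − E[τ]. The walk exits at 0 or 79, with P(hit 79 first) = 22/79, so E[X_τ^2] = 79^2 · 22/79 + 0 = 1738. Thus E[τ] = E[X_τ^2] − E[M_τ] = 1738 − 484 = 1254 = 22(79 − 22) = 1254.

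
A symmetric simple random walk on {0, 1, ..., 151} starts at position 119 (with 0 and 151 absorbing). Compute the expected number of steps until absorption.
E[τ | X_0 = 119] = 3808

Let v_k = E[τ | X_0 = k]. Boundary: v_0 = v_151 = 0. Recurrence: v_k = 1 + (v_{k-1} + v_{k+1})/2 for 1 ≤ k ≤ 150. The particular solution to v_k − (v_{k-1} + v_{k+1})/2 = 1 is v_k = −k^2. Adding homogeneous solution A + B k and matching boundaries gives v_k = k (151 − k). Substituting k = 119: v_119 = 119 · 32 = 3808.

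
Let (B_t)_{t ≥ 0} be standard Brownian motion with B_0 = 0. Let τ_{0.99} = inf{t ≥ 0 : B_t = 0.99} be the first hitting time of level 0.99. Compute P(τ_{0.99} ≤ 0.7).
P(τ_{0.99} ≤ 0.7) = 2(1 − Φ(0.99/√0.7)) = 2(1 − Φ(1.1833)) ≈ 0.2367

By the reflection principle for standard BM, P(τ_b ≤ t) = 2 · P(B_t ≥ b). Since B_t ~ N(0, t), P(B_t ≥ 0.99) = 1 − Φ(0.99/√t) = 1 − Φ(0.99/√0.7) = 1 − Φ(1.1833) ≈ 0.11835. Doubling: P(τ_{0.99} ≤ 0.7) ≈ 2 · 0.11835 = 0.23670 ≈ 0.2367.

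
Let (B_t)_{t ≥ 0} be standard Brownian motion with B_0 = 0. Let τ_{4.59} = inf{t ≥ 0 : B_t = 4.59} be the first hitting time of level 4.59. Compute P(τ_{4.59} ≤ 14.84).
P(τ_{4.59} ≤ 14.84) = 2(1 − Φ(4.59/√14.84)) = 2(1 − Φ(1.1915)) ≈ 0.2335

By the reflection principle for standard BM, P(τ_b ≤ t) = 2 · P(B_t ≥ b). Since B_t ~ N(0, t), P(B_t ≥ 4.59) = 1 − Φ(4.59/√t) = 1 − Φ(4.59/√14.84) = 1 − Φ(1.1915) ≈ 0.11673. Doubling: P(τ_{4.59} ≤ 14.84) ≈ 2 · 0.11673 = 0.23346 ≈ 0.2335.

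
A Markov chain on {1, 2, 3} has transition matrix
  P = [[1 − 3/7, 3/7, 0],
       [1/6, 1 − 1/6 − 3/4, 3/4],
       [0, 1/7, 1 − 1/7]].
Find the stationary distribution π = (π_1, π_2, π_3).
π = (14/239, 36/239, 189/239)

This is a birth-death chain on three states, which satisfies detailed balance: π_1 · P_{12} = π_2 · P_{21} and π_2 · P_{23} = π_3 · P_{32}.
From π_1 · 3/7 = π_2 · 1/6: π_2/π_1 = (3/7)/(1/6) = 18/7.
From π_2 · 3/4 = π_3 · 1/7: π_3/π_2 = (3/4)/(1/7) = 21/4.
Take π_1 proportional to 1; then unnormalized π = (1, 18/7, 27/2). Normalize by dividing by the sum 239/14:
  π = (14/239, 36/239, 189/239).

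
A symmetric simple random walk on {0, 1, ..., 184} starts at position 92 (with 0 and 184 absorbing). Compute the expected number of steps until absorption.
E[τ | X_0 = 92] = 8464

Let v_k = E[τ | X_0 = k]. Boundary: v_0 = v_184 = 0. Recurrence: v_k = 1 + (v_{k-1} + v_{k+1})/2 for 1 ≤ k ≤ 183. The particular solution to v_k − (v_{k-1} + v_{k+1})/2 = 1 is v_k = −k^2. Adding homogeneous solution A + B k and matching boundaries gives v_k = k (184 − k). Substituting k = 92: v_92 = 92 · 92 = 8464.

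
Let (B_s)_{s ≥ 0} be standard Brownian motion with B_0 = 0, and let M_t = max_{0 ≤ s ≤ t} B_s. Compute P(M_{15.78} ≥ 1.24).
P(M_{15.78} ≥ 1.24) = 2·P(B_{15.78} ≥ 1.24) = 2(1 − Φ(1.24/√15.78)) ≈ 0.7549

By the reflection principle for Brownian motion, P(M_t ≥ a) = 2 · P(B_t ≥ a) for a ≥ 0. Since B_t ~ N(0, t), P(B_t ≥ 1.24) = 1 − Φ(1.24/√t) = 1 − Φ(1.24/√15.78) = 1 − Φ(0.3122). So
  P(M_{15.78} ≥ 1.24) = 2(1 − Φ(0.3122)) ≈ 0.7549.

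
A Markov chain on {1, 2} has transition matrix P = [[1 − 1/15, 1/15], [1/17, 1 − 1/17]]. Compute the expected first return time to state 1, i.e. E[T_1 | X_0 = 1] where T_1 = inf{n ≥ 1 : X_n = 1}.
E[T_1 | X_0 = 1] = 1/π_1 = 32/15

For an irreducible recurrent Markov chain with stationary distribution π, E[T_i | X_0 = i] = 1/π_i (Kac's formula). Here π_1 = (1/17)/(1/15 + 1/17) = (1/17)/(32/255) = 15/32, so E[T_1 | X_0 = 1] = 1/π_1 = (1/15 + 1/17)/(1/17) = (32/255)/(1/17) = 32/15.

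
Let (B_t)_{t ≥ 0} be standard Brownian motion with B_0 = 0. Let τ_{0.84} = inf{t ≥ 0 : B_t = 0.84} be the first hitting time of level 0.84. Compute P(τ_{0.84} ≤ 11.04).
P(τ_{0.84} ≤ 11.04) = 2(1 − Φ(0.84/√11.04)) = 2(1 − Φ(0.2528)) ≈ 0.8004

By the reflection principle for standard BM, P(τ_b ≤ t) = 2 · P(B_t ≥ b). Since B_t ~ N(0, t), P(B_t ≥ 0.84) = 1 − Φ(0.84/√t) = 1 − Φ(0.84/√11.04) = 1 − Φ(0.2528) ≈ 0.40021. Doubling: P(τ_{0.84} ≤ 11.04) ≈ 2 · 0.40021 = 0.80042 ≈ 0.8004.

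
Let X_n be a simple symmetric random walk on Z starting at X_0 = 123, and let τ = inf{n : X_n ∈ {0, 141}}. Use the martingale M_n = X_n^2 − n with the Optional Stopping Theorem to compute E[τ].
E[τ] = 2214

M_n = X_n^2 − n is a martingale (since E[X_{n+1}^2 | F_n] = X_n^2 + 1). By OST (τ has finite mean in a bounded region), E[M_τ] = E[M_0] = X_0^2 − 0 = 123^2 = 15129. Also E[M_τ] = E[X_τ^2] − E[τ]. The walk exits at 0 or 141, with P(hit 141 first) = 123/141, so E[X_τ^2] = 141^2 · 123/141 + 0 = 17343. Thus E[τ] = E[X_τ^2] − E[M_τ] = 17343 − 15129 = 2214 = 123(141 − 123) = 2214.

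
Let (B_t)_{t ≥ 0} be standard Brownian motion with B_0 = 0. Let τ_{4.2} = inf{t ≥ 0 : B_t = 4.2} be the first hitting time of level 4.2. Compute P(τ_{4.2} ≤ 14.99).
P(τ_{4.2} ≤ 14.99) = 2(1 − Φ(4.2/√14.99)) = 2(1 − Φ(1.0848)) ≈ 0.2780

By the reflection principle for standard BM, P(τ_b ≤ t) = 2 · P(B_t ≥ b). Since B_t ~ N(0, t), P(B_t ≥ 4.2) = 1 − Φ(4.2/√t) = 1 − Φ(4.2/√14.99) = 1 − Φ(1.0848) ≈ 0.13901. Doubling: P(τ_{4.2} ≤ 14.99) ≈ 2 · 0.13901 = 0.27802 ≈ 0.2780.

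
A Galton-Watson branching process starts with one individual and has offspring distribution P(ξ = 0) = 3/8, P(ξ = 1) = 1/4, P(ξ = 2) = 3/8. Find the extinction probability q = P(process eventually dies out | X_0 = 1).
q = 1

Mean offspring μ = 0·3/8 + 1·1/4 + 2·3/8 = 1 ≤ 1. For μ ≤ 1 with offspring not concentrated at 1, the Galton-Watson process goes extinct almost surely, so q = 1.
(Algebraic check: The pgf is f(s) = 3/8 + 1/4·s + 3/8·s². The extinction probability q is the smallest fixed point of f in [0, 1]. Setting s = f(s):
  3/8·s² + (1/4 − 1)·s + 3/8 = 0
  3/8·s² − (3/8 + 3/8)·s + 3/8 = 0
which factors as (s − 1)·(3/8·s − 3/8) = 0, giving roots s = 1 and s = (3/8)/(3/8) = 1. Since 1 ≥ 1, the smallest root in [0, 1] is s = 1.)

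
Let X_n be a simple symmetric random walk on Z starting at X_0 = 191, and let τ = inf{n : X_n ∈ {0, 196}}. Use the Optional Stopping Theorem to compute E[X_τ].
E[X_τ] = 191

X_n is a martingale and τ is a bounded-mean stopping time (indeed τ is finite a.s. with bounded expectation since the walk is in a bounded region). By the OST, E[X_τ] = E[X_0] = 191. Equivalently: E[X_τ] = 196 · P(hit 196 first) + 0 · P(hit 0 first) = 196 · (191/196) = 191.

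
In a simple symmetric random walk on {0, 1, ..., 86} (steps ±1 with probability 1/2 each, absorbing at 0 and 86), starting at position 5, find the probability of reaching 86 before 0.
P(hit 86 before 0) = 5/86

Let u_k = P(hit 86 before 0 | start at k). Then u_0 = 0, u_86 = 1, and u_k = u_{k-1}/2 + u_{k+1}/2 for 1 ≤ k ≤ 85. This harmonic recurrence is solved by u_k = k/86, giving u_5 = 5/86.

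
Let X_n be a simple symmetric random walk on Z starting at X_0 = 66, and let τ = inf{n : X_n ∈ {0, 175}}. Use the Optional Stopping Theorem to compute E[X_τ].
E[X_τ] = 66

X_n is a martingale and τ is a bounded-mean stopping time (indeed τ is finite a.s. with bounded expectation since the walk is in a bounded region). By the OST, E[X_τ] = E[X_0] = 66. Equivalently: E[X_τ] = 175 · P(hit 175 first) + 0 · P(hit 0 first) = 175 · (66/175) = 66.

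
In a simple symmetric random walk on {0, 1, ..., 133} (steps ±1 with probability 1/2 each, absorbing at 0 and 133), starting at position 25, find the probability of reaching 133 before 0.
P(hit 133 before 0) = 25/133

Let u_k = P(hit 133 before 0 | start at k). Then u_0 = 0, u_133 = 1, and u_k = u_{k-1}/2 + u_{k+1}/2 for 1 ≤ k ≤ 132. This harmonic recurrence is solved by u_k = k/133, giving u_25 = 25/133.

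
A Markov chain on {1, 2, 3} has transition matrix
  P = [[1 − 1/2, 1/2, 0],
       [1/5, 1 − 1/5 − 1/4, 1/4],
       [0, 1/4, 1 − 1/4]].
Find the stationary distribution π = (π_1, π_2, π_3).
π = (1/6, 5/12, 5/12)

This is a birth-death chain on three states, which satisfies detailed balance: π_1 · P_{12} = π_2 · P_{21} and π_2 · P_{23} = π_3 · P_{32}.
From π_1 · 1/2 = π_2 · 1/5: π_2/π_1 = (1/2)/(1/5) = 5/2.
From π_2 · 1/4 = π_3 · 1/4: π_3/π_2 = (1/4)/(1/4) = 1.
Take π_1 proportional to 1; then unnormalized π = (1, 5/2, 5/2). Normalize by dividing by the sum 6:
  π = (1/6, 5/12, 5/12).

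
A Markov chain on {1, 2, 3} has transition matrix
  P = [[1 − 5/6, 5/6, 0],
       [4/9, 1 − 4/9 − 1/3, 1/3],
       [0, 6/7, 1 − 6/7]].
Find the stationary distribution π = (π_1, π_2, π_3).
π = (48/173, 90/173, 35/173)

This is a birth-death chain on three states, which satisfies detailed balance: π_1 · P_{12} = π_2 · P_{21} and π_2 · P_{23} = π_3 · P_{32}.
From π_1 · 5/6 = π_2 · 4/9: π_2/π_1 = (5/6)/(4/9) = 15/8.
From π_2 · 1/3 = π_3 · 6/7: π_3/π_2 = (1/3)/(6/7) = 7/18.
Take π_1 proportional to 1; then unnormalized π = (1, 15/8, 35/48). Normalize by dividing by the sum 173/48:
  π = (48/173, 90/173, 35/173).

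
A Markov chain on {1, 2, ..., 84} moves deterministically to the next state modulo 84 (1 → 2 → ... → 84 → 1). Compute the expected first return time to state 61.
E[T_61 | X_0 = 61] = 84

The chain cycles deterministically, so starting at state 61 it returns in exactly 84 steps. Equivalently, the stationary distribution is uniform π_j = 1/84 for every state j, so by Kac's formula E[T_61] = 1/π_61 = 84.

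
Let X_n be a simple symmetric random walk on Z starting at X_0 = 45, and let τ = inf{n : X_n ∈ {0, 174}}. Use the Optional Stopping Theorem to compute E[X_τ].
E[X_τ] = 45

X_n is a martingale and τ is a bounded-mean stopping time (indeed τ is finite a.s. with bounded expectation since the walk is in a bounded region). By the OST, E[X_τ] = E[X_0] = 45. Equivalently: E[X_τ] = 174 · P(hit 174 first) + 0 · P(hit 0 first) = 174 · (45/174) = 45.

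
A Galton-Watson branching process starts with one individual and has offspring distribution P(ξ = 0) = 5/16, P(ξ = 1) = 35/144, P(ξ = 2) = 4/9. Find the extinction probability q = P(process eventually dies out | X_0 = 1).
q = 45/64

The pgf is f(s) = 5/16 + 35/144·s + 4/9·s². The extinction probability q is the smallest fixed point of f in [0, 1]. Setting s = f(s):
  4/9·s² + (35/144 − 1)·s + 5/16 = 0
  4/9·s² − (5/16 + 4/9)·s + 5/16 = 0
which factors as (s − 1)·(4/9·s − 5/16) = 0, giving roots s = 1 and s = (5/16)/(4/9) = 45/64.
Mean offspring μ = 35/144 + 2·4/9 = 163/144 > 1 (supercritical), so q < 1. The extinction probability is the smaller root: q = (5/16)/(4/9) = 45/64.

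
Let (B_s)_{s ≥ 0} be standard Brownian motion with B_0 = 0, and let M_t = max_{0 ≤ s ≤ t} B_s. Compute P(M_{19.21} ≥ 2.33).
P(M_{19.21} ≥ 2.33) = 2·P(B_{19.21} ≥ 2.33) = 2(1 − Φ(2.33/√19.21)) ≈ 0.5950

By the reflection principle for Brownian motion, P(M_t ≥ a) = 2 · P(B_t ≥ a) for a ≥ 0. Since B_t ~ N(0, t), P(B_t ≥ 2.33) = 1 − Φ(2.33/√t) = 1 − Φ(2.33/√19.21) = 1 − Φ(0.5316). So
  P(M_{19.21} ≥ 2.33) = 2(1 − Φ(0.5316)) ≈ 0.5950.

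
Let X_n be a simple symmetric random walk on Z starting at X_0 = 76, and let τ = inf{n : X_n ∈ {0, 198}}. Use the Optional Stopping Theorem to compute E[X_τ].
E[X_τ] = 76

X_n is a martingale and τ is a bounded-mean stopping time (indeed τ is finite a.s. with bounded expectation since the walk is in a bounded region). By the OST, E[X_τ] = E[X_0] = 76. Equivalently: E[X_τ] = 198 · P(hit 198 first) + 0 · P(hit 0 first) = 198 · (76/198) = 76.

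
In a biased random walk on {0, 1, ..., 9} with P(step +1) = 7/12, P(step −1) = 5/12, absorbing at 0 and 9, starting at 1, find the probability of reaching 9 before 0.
P(hit 9 before 0) = (1 − (5/7)^1) / (1 − (5/7)^9) = 5764801/19200241

Let u_k denote P(reach 9 before 0 | start at k). Boundary: u_0 = 0, u_9 = 1. Recurrence: u_k = 7/12·u_{k+1} + 5/12·u_{k-1} for 1 ≤ k ≤ 8. Try u_k = A + B·r^k with r = q/p = (5/12)/(7/12) = 5/7. Substitution satisfies the recurrence; boundary conditions give:
  u_k = (1 − r^k) / (1 − r^N) = (1 − (5/7)^1) / (1 − (5/7)^9) = 5764801/19200241.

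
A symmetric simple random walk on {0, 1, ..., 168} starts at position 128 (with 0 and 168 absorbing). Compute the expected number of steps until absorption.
E[τ | X_0 = 128] = 5120

Let v_k = E[τ | X_0 = k]. Boundary: v_0 = v_168 = 0. Recurrence: v_k = 1 + (v_{k-1} + v_{k+1})/2 for 1 ≤ k ≤ 167. The particular solution to v_k − (v_{k-1} + v_{k+1})/2 = 1 is v_k = −k^2. Adding homogeneous solution A + B k and matching boundaries gives v_k = k (168 − k). Substituting k = 128: v_128 = 128 · 40 = 5120.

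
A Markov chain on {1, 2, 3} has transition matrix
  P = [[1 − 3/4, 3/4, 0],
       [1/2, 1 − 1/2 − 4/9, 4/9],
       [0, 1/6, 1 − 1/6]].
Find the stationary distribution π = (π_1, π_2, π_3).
π = (2/13, 3/13, 8/13)

This is a birth-death chain on three states, which satisfies detailed balance: π_1 · P_{12} = π_2 · P_{21} and π_2 · P_{23} = π_3 · P_{32}.
From π_1 · 3/4 = π_2 · 1/2: π_2/π_1 = (3/4)/(1/2) = 3/2.
From π_2 · 4/9 = π_3 · 1/6: π_3/π_2 = (4/9)/(1/6) = 8/3.
Take π_1 proportional to 1; then unnormalized π = (1, 3/2, 4). Normalize by dividing by the sum 13/2:
  π = (2/13, 3/13, 8/13).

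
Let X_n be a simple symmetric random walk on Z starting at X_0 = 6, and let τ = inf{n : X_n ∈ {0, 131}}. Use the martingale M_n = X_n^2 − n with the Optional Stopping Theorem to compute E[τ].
E[τ] = 750

M_n = X_n^2 − n is a martingale (since E[X_{n+1}^2 | F_n] = X_n^2 + 1). By OST (τ has finite mean in a bounded region), E[M_τ] = E[M_0] = X_0^2 − 0 = 6^2 = 36. Also E[M_τ] = E[X_τ^2] − E[τ]. The walk exits at 0 or 131, with P(hit 131 first) = 6/131, so E[X_τ^2] = 131^2 · 6/131 + 0 = 786. Thus E[τ] = E[X_τ^2] − E[M_τ] = 786 − 36 = 750 = 6(131 − 6) = 750.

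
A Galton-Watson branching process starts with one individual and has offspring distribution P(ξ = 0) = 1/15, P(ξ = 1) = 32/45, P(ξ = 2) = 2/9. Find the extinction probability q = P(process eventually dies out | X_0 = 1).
q = 3/10

The pgf is f(s) = 1/15 + 32/45·s + 2/9·s². The extinction probability q is the smallest fixed point of f in [0, 1]. Setting s = f(s):
  2/9·s² + (32/45 − 1)·s + 1/15 = 0
  2/9·s² − (1/15 + 2/9)·s + 1/15 = 0
which factors as (s − 1)·(2/9·s − 1/15) = 0, giving roots s = 1 and s = (1/15)/(2/9) = 3/10.
Mean offspring μ = 32/45 + 2·2/9 = 52/45 > 1 (supercritical), so q < 1. The extinction probability is the smaller root: q = (1/15)/(2/9) = 3/10.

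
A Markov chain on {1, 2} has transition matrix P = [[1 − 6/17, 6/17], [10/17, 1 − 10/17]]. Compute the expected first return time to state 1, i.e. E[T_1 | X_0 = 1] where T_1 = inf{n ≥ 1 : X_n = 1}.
E[T_1 | X_0 = 1] = 1/π_1 = 8/5

For an irreducible recurrent Markov chain with stationary distribution π, E[T_i | X_0 = i] = 1/π_i (Kac's formula). Here π_1 = (10/17)/(6/17 + 10/17) = (10/17)/(16/17) = 5/8, so E[T_1 | X_0 = 1] = 1/π_1 = (6/17 + 10/17)/(10/17) = (16/17)/(10/17) = 8/5.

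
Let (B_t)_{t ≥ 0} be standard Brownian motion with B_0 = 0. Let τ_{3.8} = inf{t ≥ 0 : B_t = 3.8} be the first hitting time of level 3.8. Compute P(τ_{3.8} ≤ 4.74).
P(τ_{3.8} ≤ 4.74) = 2(1 − Φ(3.8/√4.74)) = 2(1 − Φ(1.7454)) ≈ 0.0809

By the reflection principle for standard BM, P(τ_b ≤ t) = 2 · P(B_t ≥ b). Since B_t ~ N(0, t), P(B_t ≥ 3.8) = 1 − Φ(3.8/√t) = 1 − Φ(3.8/√4.74) = 1 − Φ(1.7454) ≈ 0.04046. Doubling: P(τ_{3.8} ≤ 4.74) ≈ 2 · 0.04046 = 0.08092 ≈ 0.0809.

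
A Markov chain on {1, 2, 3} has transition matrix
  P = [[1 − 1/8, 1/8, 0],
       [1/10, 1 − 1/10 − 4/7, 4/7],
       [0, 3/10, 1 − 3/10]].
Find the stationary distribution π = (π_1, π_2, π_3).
π = (84/389, 105/389, 200/389)

This is a birth-death chain on three states, which satisfies detailed balance: π_1 · P_{12} = π_2 · P_{21} and π_2 · P_{23} = π_3 · P_{32}.
From π_1 · 1/8 = π_2 · 1/10: π_2/π_1 = (1/8)/(1/10) = 5/4.
From π_2 · 4/7 = π_3 · 3/10: π_3/π_2 = (4/7)/(3/10) = 40/21.
Take π_1 proportional to 1; then unnormalized π = (1, 5/4, 50/21). Normalize by dividing by the sum 389/84:
  π = (84/389, 105/389, 200/389).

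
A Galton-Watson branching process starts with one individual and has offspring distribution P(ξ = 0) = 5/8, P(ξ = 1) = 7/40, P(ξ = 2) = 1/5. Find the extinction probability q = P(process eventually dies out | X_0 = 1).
q = 1

Mean offspring μ = 0·5/8 + 1·7/40 + 2·1/5 = 23/40 ≤ 1. For μ ≤ 1 with offspring not concentrated at 1, the Galton-Watson process goes extinct almost surely, so q = 1.
(Algebraic check: The pgf is f(s) = 5/8 + 7/40·s + 1/5·s². The extinction probability q is the smallest fixed point of f in [0, 1]. Setting s = f(s):
  1/5·s² + (7/40 − 1)·s + 5/8 = 0
  1/5·s² − (5/8 + 1/5)·s + 5/8 = 0
which factors as (s − 1)·(1/5·s − 5/8) = 0, giving roots s = 1 and s = (5/8)/(1/5) = 25/8. Since 25/8 ≥ 1, the smallest root in [0, 1] is s = 1.)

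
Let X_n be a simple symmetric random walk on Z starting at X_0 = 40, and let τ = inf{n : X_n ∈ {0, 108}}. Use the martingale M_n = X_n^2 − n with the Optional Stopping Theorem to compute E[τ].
E[τ] = 2720

M_n = X_n^2 − n is a martingale (since E[X_{n+1}^2 | F_n] = X_n^2 + 1). By OST (τ has finite mean in a bounded region), E[M_τ] = E[M_0] = X_0^2 − 0 = 40^2 = 1600. Also E[M_τ] = E[X_τ^2] − E[τ]. The walk exits at 0 or 108, with P(hit 108 first) = 40/108, so E[X_τ^2] = 108^2 · 40/108 + 0 = 4320. Thus E[τ] = E[X_τ^2] − E[M_τ] = 4320 − 1600 = 2720 = 40(108 − 40) = 2720.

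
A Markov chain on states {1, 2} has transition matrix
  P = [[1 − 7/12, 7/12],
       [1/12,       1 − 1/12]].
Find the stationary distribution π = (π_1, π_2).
π_1 = 1/8, π_2 = 7/8

Solve πP = π with π_1 + π_2 = 1. From πP = π: π_1 · (1 − 7/12) + π_2 · 1/12 = π_1 ⇒ π_2 · 1/12 = π_1 · 7/12 ⇒ π_2/π_1 = (7/12)/(1/12) = 7. Together with π_1 + π_2 = 1:
  π_1 = (1/12)/(7/12 + 1/12) = (1/12)/(2/3) = 1/8,
  π_2 = (7/12)/(7/12 + 1/12) = (7/12)/(2/3) = 7/8.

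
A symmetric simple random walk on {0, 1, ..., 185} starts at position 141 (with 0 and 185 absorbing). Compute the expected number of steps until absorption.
E[τ | X_0 = 141] = 6204

Let v_k = E[τ | X_0 = k]. Boundary: v_0 = v_185 = 0. Recurrence: v_k = 1 + (v_{k-1} + v_{k+1})/2 for 1 ≤ k ≤ 184. The particular solution to v_k − (v_{k-1} + v_{k+1})/2 = 1 is v_k = −k^2. Adding homogeneous solution A + B k and matching boundaries gives v_k = k (185 − k). Substituting k = 141: v_141 = 141 · 44 = 6204.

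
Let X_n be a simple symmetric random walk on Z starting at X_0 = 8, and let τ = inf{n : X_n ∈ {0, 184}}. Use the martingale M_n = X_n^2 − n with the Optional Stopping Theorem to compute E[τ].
E[τ] = 1408

M_n = X_n^2 − n is a martingale (since E[X_{n+1}^2 | F_n] = X_n^2 + 1). By OST (τ has finite mean in a bounded region), E[M_τ] = E[M_0] = X_0^2 − 0 = 8^2 = 64. Also E[M_τ] = E[X_τ^2] − E[τ]. The walk exits at 0 or 184, with P(hit 184 first) = 8/184, so E[X_τ^2] = 184^2 · 8/184 + 0 = 1472. Thus E[τ] = E[X_τ^2] − E[M_τ] = 1472 − 64 = 1408 = 8(184 − 8) = 1408.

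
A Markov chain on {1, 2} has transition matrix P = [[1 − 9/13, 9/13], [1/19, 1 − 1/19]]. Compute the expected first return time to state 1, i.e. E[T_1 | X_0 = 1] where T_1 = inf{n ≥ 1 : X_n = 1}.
E[T_1 | X_0 = 1] = 1/π_1 = 184/13

For an irreducible recurrent Markov chain with stationary distribution π, E[T_i | X_0 = i] = 1/π_i (Kac's formula). Here π_1 = (1/19)/(9/13 + 1/19) = (1/19)/(184/247) = 13/184, so E[T_1 | X_0 = 1] = 1/π_1 = (9/13 + 1/19)/(1/19) = (184/247)/(1/19) = 184/13.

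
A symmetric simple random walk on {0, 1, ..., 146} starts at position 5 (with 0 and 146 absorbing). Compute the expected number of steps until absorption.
E[τ | X_0 = 5] = 705

Let v_k = E[τ | X_0 = k]. Boundary: v_0 = v_146 = 0. Recurrence: v_k = 1 + (v_{k-1} + v_{k+1})/2 for 1 ≤ k ≤ 145. The particular solution to v_k − (v_{k-1} + v_{k+1})/2 = 1 is v_k = −k^2. Adding homogeneous solution A + B k and matching boundaries gives v_k = k (146 − k). Substituting k = 5: v_5 = 5 · 141 = 705.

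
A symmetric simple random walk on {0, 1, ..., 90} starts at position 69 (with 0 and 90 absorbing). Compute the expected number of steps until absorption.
E[τ | X_0 = 69] = 1449

Let v_k = E[τ | X_0 = k]. Boundary: v_0 = v_90 = 0. Recurrence: v_k = 1 + (v_{k-1} + v_{k+1})/2 for 1 ≤ k ≤ 89. The particular solution to v_k − (v_{k-1} + v_{k+1})/2 = 1 is v_k = −k^2. Adding homogeneous solution A + B k and matching boundaries gives v_k = k (90 − k). Substituting k = 69: v_69 = 69 · 21 = 1449.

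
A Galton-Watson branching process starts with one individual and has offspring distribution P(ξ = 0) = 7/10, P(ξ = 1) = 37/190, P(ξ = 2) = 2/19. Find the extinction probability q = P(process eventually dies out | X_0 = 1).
q = 1

Mean offspring μ = 0·7/10 + 1·37/190 + 2·2/19 = 77/190 ≤ 1. For μ ≤ 1 with offspring not concentrated at 1, the Galton-Watson process goes extinct almost surely, so q = 1.
(Algebraic check: The pgf is f(s) = 7/10 + 37/190·s + 2/19·s². The extinction probability q is the smallest fixed point of f in [0, 1]. Setting s = f(s):
  2/19·s² + (37/190 − 1)·s + 7/10 = 0
  2/19·s² − (7/10 + 2/19)·s + 7/10 = 0
which factors as (s − 1)·(2/19·s − 7/10) = 0, giving roots s = 1 and s = (7/10)/(2/19) = 133/20. Since 133/20 ≥ 1, the smallest root in [0, 1] is s = 1.)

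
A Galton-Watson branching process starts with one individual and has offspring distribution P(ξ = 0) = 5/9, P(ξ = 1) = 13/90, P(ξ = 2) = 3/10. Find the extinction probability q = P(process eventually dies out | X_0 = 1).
q = 1

Mean offspring μ = 0·5/9 + 1·13/90 + 2·3/10 = 67/90 ≤ 1. For μ ≤ 1 with offspring not concentrated at 1, the Galton-Watson process goes extinct almost surely, so q = 1.
(Algebraic check: The pgf is f(s) = 5/9 + 13/90·s + 3/10·s². The extinction probability q is the smallest fixed point of f in [0, 1]. Setting s = f(s):
  3/10·s² + (13/90 − 1)·s + 5/9 = 0
  3/10·s² − (5/9 + 3/10)·s + 5/9 = 0
which factors as (s − 1)·(3/10·s − 5/9) = 0, giving roots s = 1 and s = (5/9)/(3/10) = 50/27. Since 50/27 ≥ 1, the smallest root in [0, 1] is s = 1.)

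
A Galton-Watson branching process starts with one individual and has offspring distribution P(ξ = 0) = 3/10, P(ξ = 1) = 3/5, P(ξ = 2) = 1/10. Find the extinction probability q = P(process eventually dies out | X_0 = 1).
q = 1

Mean offspring μ = 0·3/10 + 1·3/5 + 2·1/10 = 4/5 ≤ 1. For μ ≤ 1 with offspring not concentrated at 1, the Galton-Watson process goes extinct almost surely, so q = 1.
(Algebraic check: The pgf is f(s) = 3/10 + 3/5·s + 1/10·s². The extinction probability q is the smallest fixed point of f in [0, 1]. Setting s = f(s):
  1/10·s² + (3/5 − 1)·s + 3/10 = 0
  1/10·s² − (3/10 + 1/10)·s + 3/10 = 0
which factors as (s − 1)·(1/10·s − 3/10) = 0, giving roots s = 1 and s = (3/10)/(1/10) = 3. Since 3 ≥ 1, the smallest root in [0, 1] is s = 1.)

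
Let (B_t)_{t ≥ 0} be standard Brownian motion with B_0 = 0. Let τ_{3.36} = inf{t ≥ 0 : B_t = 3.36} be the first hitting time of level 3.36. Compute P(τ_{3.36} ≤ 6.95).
P(τ_{3.36} ≤ 6.95) = 2(1 − Φ(3.36/√6.95)) = 2(1 − Φ(1.2745)) ≈ 0.2025

By the reflection principle for standard BM, P(τ_b ≤ t) = 2 · P(B_t ≥ b). Since B_t ~ N(0, t), P(B_t ≥ 3.36) = 1 − Φ(3.36/√t) = 1 − Φ(3.36/√6.95) = 1 − Φ(1.2745) ≈ 0.10124. Doubling: P(τ_{3.36} ≤ 6.95) ≈ 2 · 0.10124 = 0.20248 ≈ 0.2025.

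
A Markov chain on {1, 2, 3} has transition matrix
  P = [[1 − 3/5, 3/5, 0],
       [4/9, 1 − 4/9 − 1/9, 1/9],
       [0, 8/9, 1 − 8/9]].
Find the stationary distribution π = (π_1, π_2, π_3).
π = (160/403, 216/403, 27/403)

This is a birth-death chain on three states, which satisfies detailed balance: π_1 · P_{12} = π_2 · P_{21} and π_2 · P_{23} = π_3 · P_{32}.
From π_1 · 3/5 = π_2 · 4/9: π_2/π_1 = (3/5)/(4/9) = 27/20.
From π_2 · 1/9 = π_3 · 8/9: π_3/π_2 = (1/9)/(8/9) = 1/8.
Take π_1 proportional to 1; then unnormalized π = (1, 27/20, 27/160). Normalize by dividing by the sum 403/160:
  π = (160/403, 216/403, 27/403).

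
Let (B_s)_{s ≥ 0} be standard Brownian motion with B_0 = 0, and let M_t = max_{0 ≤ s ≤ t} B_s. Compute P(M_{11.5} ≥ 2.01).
P(M_{11.5} ≥ 2.01) = 2·P(B_{11.5} ≥ 2.01) = 2(1 − Φ(2.01/√11.5)) ≈ 0.5534

By the reflection principle for Brownian motion, P(M_t ≥ a) = 2 · P(B_t ≥ a) for a ≥ 0. Since B_t ~ N(0, t), P(B_t ≥ 2.01) = 1 − Φ(2.01/√t) = 1 − Φ(2.01/√11.5) = 1 − Φ(0.5927). So
  P(M_{11.5} ≥ 2.01) = 2(1 − Φ(0.5927)) ≈ 0.5534.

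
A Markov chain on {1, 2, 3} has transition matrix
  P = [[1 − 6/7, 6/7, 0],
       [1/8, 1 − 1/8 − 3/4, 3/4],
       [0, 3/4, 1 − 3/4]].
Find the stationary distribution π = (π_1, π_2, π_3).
π = (7/103, 48/103, 48/103)

This is a birth-death chain on three states, which satisfies detailed balance: π_1 · P_{12} = π_2 · P_{21} and π_2 · P_{23} = π_3 · P_{32}.
From π_1 · 6/7 = π_2 · 1/8: π_2/π_1 = (6/7)/(1/8) = 48/7.
From π_2 · 3/4 = π_3 · 3/4: π_3/π_2 = (3/4)/(3/4) = 1.
Take π_1 proportional to 1; then unnormalized π = (1, 48/7, 48/7). Normalize by dividing by the sum 103/7:
  π = (7/103, 48/103, 48/103).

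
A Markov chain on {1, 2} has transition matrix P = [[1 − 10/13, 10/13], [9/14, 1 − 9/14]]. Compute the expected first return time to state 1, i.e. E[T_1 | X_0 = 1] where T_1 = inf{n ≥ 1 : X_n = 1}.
E[T_1 | X_0 = 1] = 1/π_1 = 257/117

For an irreducible recurrent Markov chain with stationary distribution π, E[T_i | X_0 = i] = 1/π_i (Kac's formula). Here π_1 = (9/14)/(10/13 + 9/14) = (9/14)/(257/182) = 117/257, so E[T_1 | X_0 = 1] = 1/π_1 = (10/13 + 9/14)/(9/14) = (257/182)/(9/14) = 257/117.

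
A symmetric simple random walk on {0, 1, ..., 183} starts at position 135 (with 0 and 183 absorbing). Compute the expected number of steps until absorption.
E[τ | X_0 = 135] = 6480

Let v_k = E[τ | X_0 = k]. Boundary: v_0 = v_183 = 0. Recurrence: v_k = 1 + (v_{k-1} + v_{k+1})/2 for 1 ≤ k ≤ 182. The particular solution to v_k − (v_{k-1} + v_{k+1})/2 = 1 is v_k = −k^2. Adding homogeneous solution A + B k and matching boundaries gives v_k = k (183 − k). Substituting k = 135: v_135 = 135 · 48 = 6480.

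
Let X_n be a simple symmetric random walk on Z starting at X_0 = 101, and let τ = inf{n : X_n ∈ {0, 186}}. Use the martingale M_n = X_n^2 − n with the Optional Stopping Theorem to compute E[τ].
E[τ] = 8585

M_n = X_n^2 − n is a martingale (since E[X_{n+1}^2 | F_n] = X_n^2 + 1). By OST (τ has finite mean in a bounded region), E[M_τ] = E[M_0] = X_0^2 − 0 = 101^2 = 10201. Also E[M_τ] = E[X_τ^2] − E[τ]. The walk exits at 0 or 186, with P(hit 186 first) = 101/186, so E[X_τ^2] = 186^2 · 101/186 + 0 = 18786. Thus E[τ] = E[X_τ^2] − E[M_τ] = 18786 − 10201 = 8585 = 101(186 − 101) = 8585.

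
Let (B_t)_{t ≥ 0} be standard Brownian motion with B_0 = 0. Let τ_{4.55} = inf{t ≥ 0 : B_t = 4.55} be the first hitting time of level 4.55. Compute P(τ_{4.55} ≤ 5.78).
P(τ_{4.55} ≤ 5.78) = 2(1 − Φ(4.55/√5.78)) = 2(1 − Φ(1.8926)) ≈ 0.0584

By the reflection principle for standard BM, P(τ_b ≤ t) = 2 · P(B_t ≥ b). Since B_t ~ N(0, t), P(B_t ≥ 4.55) = 1 − Φ(4.55/√t) = 1 − Φ(4.55/√5.78) = 1 − Φ(1.8926) ≈ 0.02921. Doubling: P(τ_{4.55} ≤ 5.78) ≈ 2 · 0.02921 = 0.05842 ≈ 0.0584.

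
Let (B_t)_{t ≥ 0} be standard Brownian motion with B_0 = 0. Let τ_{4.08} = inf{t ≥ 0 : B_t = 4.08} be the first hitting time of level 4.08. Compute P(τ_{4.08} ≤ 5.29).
P(τ_{4.08} ≤ 5.29) = 2(1 − Φ(4.08/√5.29)) = 2(1 − Φ(1.7739)) ≈ 0.0761

By the reflection principle for standard BM, P(τ_b ≤ t) = 2 · P(B_t ≥ b). Since B_t ~ N(0, t), P(B_t ≥ 4.08) = 1 − Φ(4.08/√t) = 1 − Φ(4.08/√5.29) = 1 − Φ(1.7739) ≈ 0.03804. Doubling: P(τ_{4.08} ≤ 5.29) ≈ 2 · 0.03804 = 0.07608 ≈ 0.0761.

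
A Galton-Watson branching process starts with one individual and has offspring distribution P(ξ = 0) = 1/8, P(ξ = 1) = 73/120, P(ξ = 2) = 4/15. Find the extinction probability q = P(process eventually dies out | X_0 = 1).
q = 15/32

The pgf is f(s) = 1/8 + 73/120·s + 4/15·s². The extinction probability q is the smallest fixed point of f in [0, 1]. Setting s = f(s):
  4/15·s² + (73/120 − 1)·s + 1/8 = 0
  4/15·s² − (1/8 + 4/15)·s + 1/8 = 0
which factors as (s − 1)·(4/15·s − 1/8) = 0, giving roots s = 1 and s = (1/8)/(4/15) = 15/32.
Mean offspring μ = 73/120 + 2·4/15 = 137/120 > 1 (supercritical), so q < 1. The extinction probability is the smaller root: q = (1/8)/(4/15) = 15/32.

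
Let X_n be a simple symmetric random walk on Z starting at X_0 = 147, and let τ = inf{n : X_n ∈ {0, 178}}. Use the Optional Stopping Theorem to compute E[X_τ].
E[X_τ] = 147

X_n is a martingale and τ is a bounded-mean stopping time (indeed τ is finite a.s. with bounded expectation since the walk is in a bounded region). By the OST, E[X_τ] = E[X_0] = 147. Equivalently: E[X_τ] = 178 · P(hit 178 first) + 0 · P(hit 0 first) = 178 · (147/178) = 147.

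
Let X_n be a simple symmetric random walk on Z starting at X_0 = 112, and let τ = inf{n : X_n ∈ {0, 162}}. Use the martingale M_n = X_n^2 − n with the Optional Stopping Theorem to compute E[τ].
E[τ] = 5600

M_n = X_n^2 − n is a martingale (since E[X_{n+1}^2 | F_n] = X_n^2 + 1). By OST (τ has finite mean in a bounded region), E[M_τ] = E[M_0] = X_0^2 − 0 = 112^2 = 12544. Also E[M_τ] = E[X_τ^2] − E[τ]. The walk exits at 0 or 162, with P(hit 162 first) = 112/162, so E[X_τ^2] = 162^2 · 112/162 + 0 = 18144. Thus E[τ] = E[X_τ^2] − E[M_τ] = 18144 − 12544 = 5600 = 112(162 − 112) = 5600.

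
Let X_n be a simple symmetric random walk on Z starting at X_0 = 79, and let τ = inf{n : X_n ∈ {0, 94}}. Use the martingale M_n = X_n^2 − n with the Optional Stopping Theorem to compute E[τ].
E[τ] = 1185

M_n = X_n^2 − n is a martingale (since E[X_{n+1}^2 | F_n] = X_n^2 + 1). By OST (τ has finite mean in a bounded region), E[M_τ] = E[M_0] = X_0^2 − 0 = 79^2 = 6241. Also E[M_τ] = E[X_τ^2] − E[τ]. The walk exits at 0 or 94, with P(hit 94 first) = 79/94, so E[X_τ^2] = 94^2 · 79/94 + 0 = 7426. Thus E[τ] = E[X_τ^2] − E[M_τ] = 7426 − 6241 = 1185 = 79(94 − 79) = 1185.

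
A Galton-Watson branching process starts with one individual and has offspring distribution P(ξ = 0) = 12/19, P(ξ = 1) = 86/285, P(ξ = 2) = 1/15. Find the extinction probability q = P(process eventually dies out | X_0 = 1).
q = 1

Mean offspring μ = 0·12/19 + 1·86/285 + 2·1/15 = 124/285 ≤ 1. For μ ≤ 1 with offspring not concentrated at 1, the Galton-Watson process goes extinct almost surely, so q = 1.
(Algebraic check: The pgf is f(s) = 12/19 + 86/285·s + 1/15·s². The extinction probability q is the smallest fixed point of f in [0, 1]. Setting s = f(s):
  1/15·s² + (86/285 − 1)·s + 12/19 = 0
  1/15·s² − (12/19 + 1/15)·s + 12/19 = 0
which factors as (s − 1)·(1/15·s − 12/19) = 0, giving roots s = 1 and s = (12/19)/(1/15) = 180/19. Since 180/19 ≥ 1, the smallest root in [0, 1] is s = 1.)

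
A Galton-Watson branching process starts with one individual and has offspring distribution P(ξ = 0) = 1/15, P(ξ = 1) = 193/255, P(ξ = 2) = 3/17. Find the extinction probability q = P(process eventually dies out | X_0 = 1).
q = 17/45

The pgf is f(s) = 1/15 + 193/255·s + 3/17·s². The extinction probability q is the smallest fixed point of f in [0, 1]. Setting s = f(s):
  3/17·s² + (193/255 − 1)·s + 1/15 = 0
  3/17·s² − (1/15 + 3/17)·s + 1/15 = 0
which factors as (s − 1)·(3/17·s − 1/15) = 0, giving roots s = 1 and s = (1/15)/(3/17) = 17/45.
Mean offspring μ = 193/255 + 2·3/17 = 283/255 > 1 (supercritical), so q < 1. The extinction probability is the smaller root: q = (1/15)/(3/17) = 17/45.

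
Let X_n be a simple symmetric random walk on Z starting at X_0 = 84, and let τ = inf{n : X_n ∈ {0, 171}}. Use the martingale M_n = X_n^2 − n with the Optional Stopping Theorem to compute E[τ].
E[τ] = 7308

M_n = X_n^2 − n is a martingale (since E[X_{n+1}^2 | F_n] = X_n^2 + 1). By OST (τ has finite mean in a bounded region), E[M_τ] = E[M_0] = X_0^2 − 0 = 84^2 = 7056. Also E[M_τ] = E[X_τ^2] − E[τ]. The walk exits at 0 or 171, with P(hit 171 first) = 84/171, so E[X_τ^2] = 171^2 · 84/171 + 0 = 14364. Thus E[τ] = E[X_τ^2] − E[M_τ] = 14364 − 7056 = 7308 = 84(171 − 84) = 7308.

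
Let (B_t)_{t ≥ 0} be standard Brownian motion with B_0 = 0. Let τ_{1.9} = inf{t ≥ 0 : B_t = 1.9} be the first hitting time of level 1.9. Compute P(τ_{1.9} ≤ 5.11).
P(τ_{1.9} ≤ 5.11) = 2(1 − Φ(1.9/√5.11)) = 2(1 − Φ(0.8405)) ≈ 0.4006

By the reflection principle for standard BM, P(τ_b ≤ t) = 2 · P(B_t ≥ b). Since B_t ~ N(0, t), P(B_t ≥ 1.9) = 1 − Φ(1.9/√t) = 1 − Φ(1.9/√5.11) = 1 − Φ(0.8405) ≈ 0.20031. Doubling: P(τ_{1.9} ≤ 5.11) ≈ 2 · 0.20031 = 0.40062 ≈ 0.4006.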